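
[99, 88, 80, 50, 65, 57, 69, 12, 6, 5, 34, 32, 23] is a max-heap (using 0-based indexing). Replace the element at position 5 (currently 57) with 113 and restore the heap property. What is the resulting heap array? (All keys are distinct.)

[113, 88, 99, 50, 65, 80, 69, 12, 6, 5, 34, 32, 23]

set index 5 from 57 to 113 → [99, 88, 80, 50, 65, 113, 69, 12, 6, 5, 34, 32, 23]
113 > parent 80 at index 2, swap → [99, 88, 113, 50, 65, 80, 69, 12, 6, 5, 34, 32, 23]
113 > parent 99 at index 0, swap → [113, 88, 99, 50, 65, 80, 69, 12, 6, 5, 34, 32, 23]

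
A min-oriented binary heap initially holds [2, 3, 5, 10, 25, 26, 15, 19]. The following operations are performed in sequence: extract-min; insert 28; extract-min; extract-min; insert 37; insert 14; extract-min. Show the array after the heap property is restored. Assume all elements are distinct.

[14, 19, 15, 28, 25, 26, 37]

extract-min → returns 2:
  remove root 2; move last element 19 to root → [19, 3, 5, 10, 25, 26, 15]
  19 vs smaller child 3 at index 1, swap → [3, 19, 5, 10, 25, 26, 15]
  19 vs smaller child 10 at index 3, swap → [3, 10, 5, 19, 25, 26, 15]
insert 28:
  append 28 at index 7 → [3, 10, 5, 19, 25, 26, 15, 28] (no swap needed)
extract-min → returns 3:
  remove root 3; move last element 28 to root → [28, 10, 5, 19, 25, 26, 15]
  28 vs smaller child 5 at index 2, swap → [5, 10, 28, 19, 25, 26, 15]
  28 vs smaller child 15 at index 6, swap → [5, 10, 15, 19, 25, 26, 28]
extract-min → returns 5:
  remove root 5; move last element 28 to root → [28, 10, 15, 19, 25, 26]
  28 vs smaller child 10 at index 1, swap → [10, 28, 15, 19, 25, 26]
  28 vs smaller child 19 at index 3, swap → [10, 19, 15, 28, 25, 26]
insert 37:
  append 37 at index 6 → [10, 19, 15, 28, 25, 26, 37] (no swap needed)
insert 14:
  append 14 at index 7 → [10, 19, 15, 28, 25, 26, 37, 14]
  14 < parent 28 at index 3, swap → [10, 19, 15, 14, 25, 26, 37, 28]
  14 < parent 19 at index 1, swap → [10, 14, 15, 19, 25, 26, 37, 28]
extract-min → returns 10:
  remove root 10; move last element 28 to root → [28, 14, 15, 19, 25, 26, 37]
  28 vs smaller child 14 at index 1, swap → [14, 28, 15, 19, 25, 26, 37]
  28 vs smaller child 19 at index 3, swap → [14, 19, 15, 28, 25, 26, 37]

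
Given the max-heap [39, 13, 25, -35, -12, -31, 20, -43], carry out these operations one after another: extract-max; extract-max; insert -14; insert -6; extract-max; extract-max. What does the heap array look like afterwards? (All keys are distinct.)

[-6, -12, -14, -35, -31, -43]

extract-max → returns 39:
  remove root 39; move last element -43 to root → [-43, 13, 25, -35, -12, -31, 20]
  -43 vs larger child 25 at index 2, swap → [25, 13, -43, -35, -12, -31, 20]
  -43 vs larger child 20 at index 6, swap → [25, 13, 20, -35, -12, -31, -43]
extract-max → returns 25:
  remove root 25; move last element -43 to root → [-43, 13, 20, -35, -12, -31]
  -43 vs larger child 20 at index 2, swap → [20, 13, -43, -35, -12, -31]
  -43 vs only child -31 at index 5, swap → [20, 13, -31, -35, -12, -43]
insert -14:
  append -14 at index 6 → [20, 13, -31, -35, -12, -43, -14]
  -14 > parent -31 at index 2, swap → [20, 13, -14, -35, -12, -43, -31]
insert -6:
  append -6 at index 7 → [20, 13, -14, -35, -12, -43, -31, -6]
  -6 > parent -35 at index 3, swap → [20, 13, -14, -6, -12, -43, -31, -35]
extract-max → returns 20:
  remove root 20; move last element -35 to root → [-35, 13, -14, -6, -12, -43, -31]
  -35 vs larger child 13 at index 1, swap → [13, -35, -14, -6, -12, -43, -31]
  -35 vs larger child -6 at index 3, swap → [13, -6, -14, -35, -12, -43, -31]
extract-max → returns 13:
  remove root 13; move last element -31 to root → [-31, -6, -14, -35, -12, -43]
  -31 vs larger child -6 at index 1, swap → [-6, -31, -14, -35, -12, -43]
  -31 vs larger child -12 at index 4, swap → [-6, -12, -14, -35, -31, -43]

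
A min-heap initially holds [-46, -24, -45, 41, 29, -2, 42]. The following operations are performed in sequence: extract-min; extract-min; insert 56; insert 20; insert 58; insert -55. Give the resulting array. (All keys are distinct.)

extract-min → returns -46:
  remove root -46; move last element 42 to root → [42, -24, -45, 41, 29, -2]
  42 vs smaller child -45 at index 2, swap → [-45, -24, 42, 41, 29, -2]
  42 vs only child -2 at index 5, swap → [-45, -24, -2, 41, 29, 42]
extract-min → returns -45:
  remove root -45; move last element 42 to root → [42, -24, -2, 41, 29]
  42 vs smaller child -24 at index 1, swap → [-24, 42, -2, 41, 29]
  42 vs smaller child 29 at index 4, swap → [-24, 29, -2, 41, 42]
insert 56:
  append 56 at index 5 → [-24, 29, -2, 41, 42, 56] (no swap needed)
insert 20:
  append 20 at index 6 → [-24, 29, -2, 41, 42, 56, 20] (no swap needed)
insert 58:
  append 58 at index 7 → [-24, 29, -2, 41, 42, 56, 20, 58] (no swap needed)
insert -55:
  append -55 at index 8 → [-24, 29, -2, 41, 42, 56, 20, 58, -55]
  -55 < parent 41 at index 3, swap → [-24, 29, -2, -55, 42, 56, 20, 58, 41]
  -55 < parent 29 at index 1, swap → [-24, -55, -2, 29, 42, 56, 20, 58, 41]
  -55 < parent -24 at index 0, swap → [-55, -24, -2, 29, 42, 56, 20, 58, 41]

[-55, -24, -2, 29, 42, 56, 20, 58, 41]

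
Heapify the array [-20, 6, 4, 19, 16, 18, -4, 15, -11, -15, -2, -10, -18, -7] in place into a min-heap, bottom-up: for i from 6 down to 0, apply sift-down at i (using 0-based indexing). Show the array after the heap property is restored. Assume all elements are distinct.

[-20, -15, -18, -11, -2, -10, -7, 15, 19, 16, 6, 4, 18, -4]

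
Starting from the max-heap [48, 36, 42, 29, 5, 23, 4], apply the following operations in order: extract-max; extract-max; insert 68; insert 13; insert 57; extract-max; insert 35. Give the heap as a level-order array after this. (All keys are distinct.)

[57, 35, 36, 29, 5, 23, 13, 4]

extract-max → returns 48:
  remove root 48; move last element 4 to root → [4, 36, 42, 29, 5, 23]
  4 vs larger child 42 at index 2, swap → [42, 36, 4, 29, 5, 23]
  4 vs only child 23 at index 5, swap → [42, 36, 23, 29, 5, 4]
extract-max → returns 42:
  remove root 42; move last element 4 to root → [4, 36, 23, 29, 5]
  4 vs larger child 36 at index 1, swap → [36, 4, 23, 29, 5]
  4 vs larger child 29 at index 3, swap → [36, 29, 23, 4, 5]
insert 68:
  append 68 at index 5 → [36, 29, 23, 4, 5, 68]
  68 > parent 23 at index 2, swap → [36, 29, 68, 4, 5, 23]
  68 > parent 36 at index 0, swap → [68, 29, 36, 4, 5, 23]
insert 13:
  append 13 at index 6 → [68, 29, 36, 4, 5, 23, 13] (no swap needed)
insert 57:
  append 57 at index 7 → [68, 29, 36, 4, 5, 23, 13, 57]
  57 > parent 4 at index 3, swap → [68, 29, 36, 57, 5, 23, 13, 4]
  57 > parent 29 at index 1, swap → [68, 57, 36, 29, 5, 23, 13, 4]
extract-max → returns 68:
  remove root 68; move last element 4 to root → [4, 57, 36, 29, 5, 23, 13]
  4 vs larger child 57 at index 1, swap → [57, 4, 36, 29, 5, 23, 13]
  4 vs larger child 29 at index 3, swap → [57, 29, 36, 4, 5, 23, 13]
insert 35:
  append 35 at index 7 → [57, 29, 36, 4, 5, 23, 13, 35]
  35 > parent 4 at index 3, swap → [57, 29, 36, 35, 5, 23, 13, 4]
  35 > parent 29 at index 1, swap → [57, 35, 36, 29, 5, 23, 13, 4]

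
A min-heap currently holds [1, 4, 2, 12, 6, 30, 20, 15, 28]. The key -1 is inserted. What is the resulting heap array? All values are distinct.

[-1, 1, 2, 12, 4, 30, 20, 15, 28, 6]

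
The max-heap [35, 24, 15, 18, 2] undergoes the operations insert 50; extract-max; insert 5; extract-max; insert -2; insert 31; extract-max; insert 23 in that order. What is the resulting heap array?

insert 50:
  append 50 at index 5 → [35, 24, 15, 18, 2, 50]
  50 > parent 15 at index 2, swap → [35, 24, 50, 18, 2, 15]
  50 > parent 35 at index 0, swap → [50, 24, 35, 18, 2, 15]
extract-max → returns 50:
  remove root 50; move last element 15 to root → [15, 24, 35, 18, 2]
  15 vs larger child 35 at index 2, swap → [35, 24, 15, 18, 2]
insert 5:
  append 5 at index 5 → [35, 24, 15, 18, 2, 5] (no swap needed)
extract-max → returns 35:
  remove root 35; move last element 5 to root → [5, 24, 15, 18, 2]
  5 vs larger child 24 at index 1, swap → [24, 5, 15, 18, 2]
  5 vs larger child 18 at index 3, swap → [24, 18, 15, 5, 2]
insert -2:
  append -2 at index 5 → [24, 18, 15, 5, 2, -2] (no swap needed)
insert 31:
  append 31 at index 6 → [24, 18, 15, 5, 2, -2, 31]
  31 > parent 15 at index 2, swap → [24, 18, 31, 5, 2, -2, 15]
  31 > parent 24 at index 0, swap → [31, 18, 24, 5, 2, -2, 15]
extract-max → returns 31:
  remove root 31; move last element 15 to root → [15, 18, 24, 5, 2, -2]
  15 vs larger child 24 at index 2, swap → [24, 18, 15, 5, 2, -2]
insert 23:
  append 23 at index 6 → [24, 18, 15, 5, 2, -2, 23]
  23 > parent 15 at index 2, swap → [24, 18, 23, 5, 2, -2, 15]

[24, 18, 23, 5, 2, -2, 15]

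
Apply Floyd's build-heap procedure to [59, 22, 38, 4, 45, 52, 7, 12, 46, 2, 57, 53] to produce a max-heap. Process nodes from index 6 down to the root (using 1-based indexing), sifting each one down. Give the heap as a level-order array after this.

sift down from index 6:
  52 vs only child 53 at index 12, swap → [59, 22, 38, 4, 45, 53, 7, 12, 46, 2, 57, 52]
sift down from index 5:
  45 vs larger child 57 at index 11, swap → [59, 22, 38, 4, 57, 53, 7, 12, 46, 2, 45, 52]
sift down from index 4:
  4 vs larger child 46 at index 9, swap → [59, 22, 38, 46, 57, 53, 7, 12, 4, 2, 45, 52]
sift down from index 3:
  38 vs larger child 53 at index 6, swap → [59, 22, 53, 46, 57, 38, 7, 12, 4, 2, 45, 52]
  38 vs only child 52 at index 12, swap → [59, 22, 53, 46, 57, 52, 7, 12, 4, 2, 45, 38]
sift down from index 2:
  22 vs larger child 57 at index 5, swap → [59, 57, 53, 46, 22, 52, 7, 12, 4, 2, 45, 38]
  22 vs larger child 45 at index 11, swap → [59, 57, 53, 46, 45, 52, 7, 12, 4, 2, 22, 38]
sift down from index 1: already satisfies heap property

[59, 57, 53, 46, 45, 52, 7, 12, 4, 2, 22, 38]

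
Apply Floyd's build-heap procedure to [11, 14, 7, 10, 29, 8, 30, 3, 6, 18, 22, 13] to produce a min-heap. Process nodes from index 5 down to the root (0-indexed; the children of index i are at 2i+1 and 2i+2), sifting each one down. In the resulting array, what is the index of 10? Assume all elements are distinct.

sift down from index 5: already satisfies heap property
sift down from index 4:
  29 vs smaller child 18 at index 9, swap → [11, 14, 7, 10, 18, 8, 30, 3, 6, 29, 22, 13]
sift down from index 3:
  10 vs smaller child 3 at index 7, swap → [11, 14, 7, 3, 18, 8, 30, 10, 6, 29, 22, 13]
sift down from index 2: already satisfies heap property
sift down from index 1:
  14 vs smaller child 3 at index 3, swap → [11, 3, 7, 14, 18, 8, 30, 10, 6, 29, 22, 13]
  14 vs smaller child 6 at index 8, swap → [11, 3, 7, 6, 18, 8, 30, 10, 14, 29, 22, 13]
sift down from index 0:
  11 vs smaller child 3 at index 1, swap → [3, 11, 7, 6, 18, 8, 30, 10, 14, 29, 22, 13]
  11 vs smaller child 6 at index 3, swap → [3, 6, 7, 11, 18, 8, 30, 10, 14, 29, 22, 13]
  11 vs smaller child 10 at index 7, swap → [3, 6, 7, 10, 18, 8, 30, 11, 14, 29, 22, 13]
resulting array: [3, 6, 7, 10, 18, 8, 30, 11, 14, 29, 22, 13]

3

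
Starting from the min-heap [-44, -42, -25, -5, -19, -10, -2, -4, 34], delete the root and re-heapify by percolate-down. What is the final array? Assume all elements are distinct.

[-42, -19, -25, -5, 34, -10, -2, -4]

remove root -44; move last element 34 to root → [34, -42, -25, -5, -19, -10, -2, -4]
34 vs smaller child -42 at index 1, swap → [-42, 34, -25, -5, -19, -10, -2, -4]
34 vs smaller child -19 at index 4, swap → [-42, -19, -25, -5, 34, -10, -2, -4]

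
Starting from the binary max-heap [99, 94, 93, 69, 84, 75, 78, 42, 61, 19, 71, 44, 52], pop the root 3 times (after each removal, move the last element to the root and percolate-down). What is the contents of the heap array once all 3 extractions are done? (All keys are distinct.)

[84, 71, 78, 69, 52, 75, 44, 42, 61, 19]

extract-max #1 returns 99:
  remove root 99; move last element 52 to root → [52, 94, 93, 69, 84, 75, 78, 42, 61, 19, 71, 44]
  52 vs larger child 94 at index 1, swap → [94, 52, 93, 69, 84, 75, 78, 42, 61, 19, 71, 44]
  52 vs larger child 84 at index 4, swap → [94, 84, 93, 69, 52, 75, 78, 42, 61, 19, 71, 44]
  52 vs larger child 71 at index 10, swap → [94, 84, 93, 69, 71, 75, 78, 42, 61, 19, 52, 44]
extract-max #2 returns 94:
  remove root 94; move last element 44 to root → [44, 84, 93, 69, 71, 75, 78, 42, 61, 19, 52]
  44 vs larger child 93 at index 2, swap → [93, 84, 44, 69, 71, 75, 78, 42, 61, 19, 52]
  44 vs larger child 78 at index 6, swap → [93, 84, 78, 69, 71, 75, 44, 42, 61, 19, 52]
extract-max #3 returns 93:
  remove root 93; move last element 52 to root → [52, 84, 78, 69, 71, 75, 44, 42, 61, 19]
  52 vs larger child 84 at index 1, swap → [84, 52, 78, 69, 71, 75, 44, 42, 61, 19]
  52 vs larger child 71 at index 4, swap → [84, 71, 78, 69, 52, 75, 44, 42, 61, 19]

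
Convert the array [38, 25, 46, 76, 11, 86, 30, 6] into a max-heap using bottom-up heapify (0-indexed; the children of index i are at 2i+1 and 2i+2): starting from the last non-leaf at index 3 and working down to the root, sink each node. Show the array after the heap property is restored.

[86, 76, 46, 25, 11, 38, 30, 6]

sift down from index 3: already satisfies heap property
sift down from index 2:
  46 vs larger child 86 at index 5, swap → [38, 25, 86, 76, 11, 46, 30, 6]
sift down from index 1:
  25 vs larger child 76 at index 3, swap → [38, 76, 86, 25, 11, 46, 30, 6]
sift down from index 0:
  38 vs larger child 86 at index 2, swap → [86, 76, 38, 25, 11, 46, 30, 6]
  38 vs larger child 46 at index 5, swap → [86, 76, 46, 25, 11, 38, 30, 6]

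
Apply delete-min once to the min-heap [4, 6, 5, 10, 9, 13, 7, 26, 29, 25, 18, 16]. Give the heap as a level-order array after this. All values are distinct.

[5, 6, 7, 10, 9, 13, 16, 26, 29, 25, 18]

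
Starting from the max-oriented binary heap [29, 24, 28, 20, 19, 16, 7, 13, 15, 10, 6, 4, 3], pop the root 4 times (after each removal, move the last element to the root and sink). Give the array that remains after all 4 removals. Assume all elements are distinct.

extract-max #1 returns 29:
  remove root 29; move last element 3 to root → [3, 24, 28, 20, 19, 16, 7, 13, 15, 10, 6, 4]
  3 vs larger child 28 at index 2, swap → [28, 24, 3, 20, 19, 16, 7, 13, 15, 10, 6, 4]
  3 vs larger child 16 at index 5, swap → [28, 24, 16, 20, 19, 3, 7, 13, 15, 10, 6, 4]
  3 vs only child 4 at index 11, swap → [28, 24, 16, 20, 19, 4, 7, 13, 15, 10, 6, 3]
extract-max #2 returns 28:
  remove root 28; move last element 3 to root → [3, 24, 16, 20, 19, 4, 7, 13, 15, 10, 6]
  3 vs larger child 24 at index 1, swap → [24, 3, 16, 20, 19, 4, 7, 13, 15, 10, 6]
  3 vs larger child 20 at index 3, swap → [24, 20, 16, 3, 19, 4, 7, 13, 15, 10, 6]
  3 vs larger child 15 at index 8, swap → [24, 20, 16, 15, 19, 4, 7, 13, 3, 10, 6]
extract-max #3 returns 24:
  remove root 24; move last element 6 to root → [6, 20, 16, 15, 19, 4, 7, 13, 3, 10]
  6 vs larger child 20 at index 1, swap → [20, 6, 16, 15, 19, 4, 7, 13, 3, 10]
  6 vs larger child 19 at index 4, swap → [20, 19, 16, 15, 6, 4, 7, 13, 3, 10]
  6 vs only child 10 at index 9, swap → [20, 19, 16, 15, 10, 4, 7, 13, 3, 6]
extract-max #4 returns 20:
  remove root 20; move last element 6 to root → [6, 19, 16, 15, 10, 4, 7, 13, 3]
  6 vs larger child 19 at index 1, swap → [19, 6, 16, 15, 10, 4, 7, 13, 3]
  6 vs larger child 15 at index 3, swap → [19, 15, 16, 6, 10, 4, 7, 13, 3]
  6 vs larger child 13 at index 7, swap → [19, 15, 16, 13, 10, 4, 7, 6, 3]

[19, 15, 16, 13, 10, 4, 7, 6, 3]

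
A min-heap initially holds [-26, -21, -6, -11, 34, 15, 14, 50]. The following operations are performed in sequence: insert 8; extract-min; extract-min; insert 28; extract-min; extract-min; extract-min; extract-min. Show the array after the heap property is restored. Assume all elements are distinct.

insert 8:
  append 8 at index 8 → [-26, -21, -6, -11, 34, 15, 14, 50, 8] (no swap needed)
extract-min → returns -26:
  remove root -26; move last element 8 to root → [8, -21, -6, -11, 34, 15, 14, 50]
  8 vs smaller child -21 at index 1, swap → [-21, 8, -6, -11, 34, 15, 14, 50]
  8 vs smaller child -11 at index 3, swap → [-21, -11, -6, 8, 34, 15, 14, 50]
extract-min → returns -21:
  remove root -21; move last element 50 to root → [50, -11, -6, 8, 34, 15, 14]
  50 vs smaller child -11 at index 1, swap → [-11, 50, -6, 8, 34, 15, 14]
  50 vs smaller child 8 at index 3, swap → [-11, 8, -6, 50, 34, 15, 14]
insert 28:
  append 28 at index 7 → [-11, 8, -6, 50, 34, 15, 14, 28]
  28 < parent 50 at index 3, swap → [-11, 8, -6, 28, 34, 15, 14, 50]
extract-min → returns -11:
  remove root -11; move last element 50 to root → [50, 8, -6, 28, 34, 15, 14]
  50 vs smaller child -6 at index 2, swap → [-6, 8, 50, 28, 34, 15, 14]
  50 vs smaller child 14 at index 6, swap → [-6, 8, 14, 28, 34, 15, 50]
extract-min → returns -6:
  remove root -6; move last element 50 to root → [50, 8, 14, 28, 34, 15]
  50 vs smaller child 8 at index 1, swap → [8, 50, 14, 28, 34, 15]
  50 vs smaller child 28 at index 3, swap → [8, 28, 14, 50, 34, 15]
extract-min → returns 8:
  remove root 8; move last element 15 to root → [15, 28, 14, 50, 34]
  15 vs smaller child 14 at index 2, swap → [14, 28, 15, 50, 34]
extract-min → returns 14:
  remove root 14; move last element 34 to root → [34, 28, 15, 50]
  34 vs smaller child 15 at index 2, swap → [15, 28, 34, 50]

[15, 28, 34, 50]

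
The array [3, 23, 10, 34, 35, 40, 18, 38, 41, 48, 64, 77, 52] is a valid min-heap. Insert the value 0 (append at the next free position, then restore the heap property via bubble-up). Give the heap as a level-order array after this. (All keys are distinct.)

append 0 at index 13 → [3, 23, 10, 34, 35, 40, 18, 38, 41, 48, 64, 77, 52, 0]
0 < parent 18 at index 6, swap → [3, 23, 10, 34, 35, 40, 0, 38, 41, 48, 64, 77, 52, 18]
0 < parent 10 at index 2, swap → [3, 23, 0, 34, 35, 40, 10, 38, 41, 48, 64, 77, 52, 18]
0 < parent 3 at index 0, swap → [0, 23, 3, 34, 35, 40, 10, 38, 41, 48, 64, 77, 52, 18]

[0, 23, 3, 34, 35, 40, 10, 38, 41, 48, 64, 77, 52, 18]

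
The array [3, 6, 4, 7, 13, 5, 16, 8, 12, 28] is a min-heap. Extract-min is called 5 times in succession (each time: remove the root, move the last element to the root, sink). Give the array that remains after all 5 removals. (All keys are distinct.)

extract-min #1 returns 3:
  remove root 3; move last element 28 to root → [28, 6, 4, 7, 13, 5, 16, 8, 12]
  28 vs smaller child 4 at index 2, swap → [4, 6, 28, 7, 13, 5, 16, 8, 12]
  28 vs smaller child 5 at index 5, swap → [4, 6, 5, 7, 13, 28, 16, 8, 12]
extract-min #2 returns 4:
  remove root 4; move last element 12 to root → [12, 6, 5, 7, 13, 28, 16, 8]
  12 vs smaller child 5 at index 2, swap → [5, 6, 12, 7, 13, 28, 16, 8]
extract-min #3 returns 5:
  remove root 5; move last element 8 to root → [8, 6, 12, 7, 13, 28, 16]
  8 vs smaller child 6 at index 1, swap → [6, 8, 12, 7, 13, 28, 16]
  8 vs smaller child 7 at index 3, swap → [6, 7, 12, 8, 13, 28, 16]
extract-min #4 returns 6:
  remove root 6; move last element 16 to root → [16, 7, 12, 8, 13, 28]
  16 vs smaller child 7 at index 1, swap → [7, 16, 12, 8, 13, 28]
  16 vs smaller child 8 at index 3, swap → [7, 8, 12, 16, 13, 28]
extract-min #5 returns 7:
  remove root 7; move last element 28 to root → [28, 8, 12, 16, 13]
  28 vs smaller child 8 at index 1, swap → [8, 28, 12, 16, 13]
  28 vs smaller child 13 at index 4, swap → [8, 13, 12, 16, 28]

[8, 13, 12, 16, 28]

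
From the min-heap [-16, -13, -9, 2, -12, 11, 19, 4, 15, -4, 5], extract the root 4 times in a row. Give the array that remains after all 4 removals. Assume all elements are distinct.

extract-min #1 returns -16:
  remove root -16; move last element 5 to root → [5, -13, -9, 2, -12, 11, 19, 4, 15, -4]
  5 vs smaller child -13 at index 1, swap → [-13, 5, -9, 2, -12, 11, 19, 4, 15, -4]
  5 vs smaller child -12 at index 4, swap → [-13, -12, -9, 2, 5, 11, 19, 4, 15, -4]
  5 vs only child -4 at index 9, swap → [-13, -12, -9, 2, -4, 11, 19, 4, 15, 5]
extract-min #2 returns -13:
  remove root -13; move last element 5 to root → [5, -12, -9, 2, -4, 11, 19, 4, 15]
  5 vs smaller child -12 at index 1, swap → [-12, 5, -9, 2, -4, 11, 19, 4, 15]
  5 vs smaller child -4 at index 4, swap → [-12, -4, -9, 2, 5, 11, 19, 4, 15]
extract-min #3 returns -12:
  remove root -12; move last element 15 to root → [15, -4, -9, 2, 5, 11, 19, 4]
  15 vs smaller child -9 at index 2, swap → [-9, -4, 15, 2, 5, 11, 19, 4]
  15 vs smaller child 11 at index 5, swap → [-9, -4, 11, 2, 5, 15, 19, 4]
extract-min #4 returns -9:
  remove root -9; move last element 4 to root → [4, -4, 11, 2, 5, 15, 19]
  4 vs smaller child -4 at index 1, swap → [-4, 4, 11, 2, 5, 15, 19]
  4 vs smaller child 2 at index 3, swap → [-4, 2, 11, 4, 5, 15, 19]

[-4, 2, 11, 4, 5, 15, 19]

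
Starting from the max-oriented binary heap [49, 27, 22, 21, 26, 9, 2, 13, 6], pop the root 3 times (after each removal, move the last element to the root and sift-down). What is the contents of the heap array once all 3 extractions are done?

extract-max #1 returns 49:
  remove root 49; move last element 6 to root → [6, 27, 22, 21, 26, 9, 2, 13]
  6 vs larger child 27 at index 1, swap → [27, 6, 22, 21, 26, 9, 2, 13]
  6 vs larger child 26 at index 4, swap → [27, 26, 22, 21, 6, 9, 2, 13]
extract-max #2 returns 27:
  remove root 27; move last element 13 to root → [13, 26, 22, 21, 6, 9, 2]
  13 vs larger child 26 at index 1, swap → [26, 13, 22, 21, 6, 9, 2]
  13 vs larger child 21 at index 3, swap → [26, 21, 22, 13, 6, 9, 2]
extract-max #3 returns 26:
  remove root 26; move last element 2 to root → [2, 21, 22, 13, 6, 9]
  2 vs larger child 22 at index 2, swap → [22, 21, 2, 13, 6, 9]
  2 vs only child 9 at index 5, swap → [22, 21, 9, 13, 6, 2]

[22, 21, 9, 13, 6, 2]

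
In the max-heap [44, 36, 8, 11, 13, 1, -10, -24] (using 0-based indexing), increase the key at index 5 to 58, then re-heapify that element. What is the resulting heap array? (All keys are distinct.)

[58, 36, 44, 11, 13, 8, -10, -24]

set index 5 from 1 to 58 → [44, 36, 8, 11, 13, 58, -10, -24]
58 > parent 8 at index 2, swap → [44, 36, 58, 11, 13, 8, -10, -24]
58 > parent 44 at index 0, swap → [58, 36, 44, 11, 13, 8, -10, -24]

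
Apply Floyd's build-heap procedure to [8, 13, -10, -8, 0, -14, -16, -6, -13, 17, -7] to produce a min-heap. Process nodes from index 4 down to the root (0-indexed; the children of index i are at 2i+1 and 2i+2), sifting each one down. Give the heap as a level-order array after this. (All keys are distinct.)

[-16, -13, -14, -8, -7, 8, -10, -6, 13, 17, 0]

sift down from index 4:
  0 vs smaller child -7 at index 10, swap → [8, 13, -10, -8, -7, -14, -16, -6, -13, 17, 0]
sift down from index 3:
  -8 vs smaller child -13 at index 8, swap → [8, 13, -10, -13, -7, -14, -16, -6, -8, 17, 0]
sift down from index 2:
  -10 vs smaller child -16 at index 6, swap → [8, 13, -16, -13, -7, -14, -10, -6, -8, 17, 0]
sift down from index 1:
  13 vs smaller child -13 at index 3, swap → [8, -13, -16, 13, -7, -14, -10, -6, -8, 17, 0]
  13 vs smaller child -8 at index 8, swap → [8, -13, -16, -8, -7, -14, -10, -6, 13, 17, 0]
sift down from index 0:
  8 vs smaller child -16 at index 2, swap → [-16, -13, 8, -8, -7, -14, -10, -6, 13, 17, 0]
  8 vs smaller child -14 at index 5, swap → [-16, -13, -14, -8, -7, 8, -10, -6, 13, 17, 0]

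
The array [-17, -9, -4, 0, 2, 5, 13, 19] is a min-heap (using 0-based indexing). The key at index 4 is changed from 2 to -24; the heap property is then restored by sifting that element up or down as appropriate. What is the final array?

[-24, -17, -4, 0, -9, 5, 13, 19]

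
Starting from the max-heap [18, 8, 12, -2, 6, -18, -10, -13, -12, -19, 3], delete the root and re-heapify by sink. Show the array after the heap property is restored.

[12, 8, 3, -2, 6, -18, -10, -13, -12, -19]

remove root 18; move last element 3 to root → [3, 8, 12, -2, 6, -18, -10, -13, -12, -19]
3 vs larger child 12 at index 2, swap → [12, 8, 3, -2, 6, -18, -10, -13, -12, -19]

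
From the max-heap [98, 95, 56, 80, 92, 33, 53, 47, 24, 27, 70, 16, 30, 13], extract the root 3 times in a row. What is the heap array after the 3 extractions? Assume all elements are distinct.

[80, 70, 56, 47, 27, 33, 53, 30, 24, 16, 13]

extract-max #1 returns 98:
  remove root 98; move last element 13 to root → [13, 95, 56, 80, 92, 33, 53, 47, 24, 27, 70, 16, 30]
  13 vs larger child 95 at index 1, swap → [95, 13, 56, 80, 92, 33, 53, 47, 24, 27, 70, 16, 30]
  13 vs larger child 92 at index 4, swap → [95, 92, 56, 80, 13, 33, 53, 47, 24, 27, 70, 16, 30]
  13 vs larger child 70 at index 10, swap → [95, 92, 56, 80, 70, 33, 53, 47, 24, 27, 13, 16, 30]
extract-max #2 returns 95:
  remove root 95; move last element 30 to root → [30, 92, 56, 80, 70, 33, 53, 47, 24, 27, 13, 16]
  30 vs larger child 92 at index 1, swap → [92, 30, 56, 80, 70, 33, 53, 47, 24, 27, 13, 16]
  30 vs larger child 80 at index 3, swap → [92, 80, 56, 30, 70, 33, 53, 47, 24, 27, 13, 16]
  30 vs larger child 47 at index 7, swap → [92, 80, 56, 47, 70, 33, 53, 30, 24, 27, 13, 16]
extract-max #3 returns 92:
  remove root 92; move last element 16 to root → [16, 80, 56, 47, 70, 33, 53, 30, 24, 27, 13]
  16 vs larger child 80 at index 1, swap → [80, 16, 56, 47, 70, 33, 53, 30, 24, 27, 13]
  16 vs larger child 70 at index 4, swap → [80, 70, 56, 47, 16, 33, 53, 30, 24, 27, 13]
  16 vs larger child 27 at index 9, swap → [80, 70, 56, 47, 27, 33, 53, 30, 24, 16, 13]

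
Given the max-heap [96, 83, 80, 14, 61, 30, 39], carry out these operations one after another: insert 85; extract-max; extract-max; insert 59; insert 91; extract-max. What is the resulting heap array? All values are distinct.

[83, 61, 80, 14, 39, 30, 59]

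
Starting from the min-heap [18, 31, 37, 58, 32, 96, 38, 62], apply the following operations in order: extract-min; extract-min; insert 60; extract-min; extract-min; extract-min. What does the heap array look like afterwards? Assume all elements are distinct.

[58, 62, 60, 96]

extract-min → returns 18:
  remove root 18; move last element 62 to root → [62, 31, 37, 58, 32, 96, 38]
  62 vs smaller child 31 at index 1, swap → [31, 62, 37, 58, 32, 96, 38]
  62 vs smaller child 32 at index 4, swap → [31, 32, 37, 58, 62, 96, 38]
extract-min → returns 31:
  remove root 31; move last element 38 to root → [38, 32, 37, 58, 62, 96]
  38 vs smaller child 32 at index 1, swap → [32, 38, 37, 58, 62, 96]
insert 60:
  append 60 at index 6 → [32, 38, 37, 58, 62, 96, 60] (no swap needed)
extract-min → returns 32:
  remove root 32; move last element 60 to root → [60, 38, 37, 58, 62, 96]
  60 vs smaller child 37 at index 2, swap → [37, 38, 60, 58, 62, 96]
extract-min → returns 37:
  remove root 37; move last element 96 to root → [96, 38, 60, 58, 62]
  96 vs smaller child 38 at index 1, swap → [38, 96, 60, 58, 62]
  96 vs smaller child 58 at index 3, swap → [38, 58, 60, 96, 62]
extract-min → returns 38:
  remove root 38; move last element 62 to root → [62, 58, 60, 96]
  62 vs smaller child 58 at index 1, swap → [58, 62, 60, 96]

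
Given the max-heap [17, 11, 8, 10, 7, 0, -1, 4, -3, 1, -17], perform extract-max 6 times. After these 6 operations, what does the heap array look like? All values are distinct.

[1, -1, 0, -17, -3]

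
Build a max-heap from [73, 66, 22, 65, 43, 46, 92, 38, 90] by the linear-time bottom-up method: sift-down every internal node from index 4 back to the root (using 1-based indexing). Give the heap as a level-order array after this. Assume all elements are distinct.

[92, 90, 73, 66, 43, 46, 22, 38, 65]

sift down from index 4:
  65 vs larger child 90 at index 9, swap → [73, 66, 22, 90, 43, 46, 92, 38, 65]
sift down from index 3:
  22 vs larger child 92 at index 7, swap → [73, 66, 92, 90, 43, 46, 22, 38, 65]
sift down from index 2:
  66 vs larger child 90 at index 4, swap → [73, 90, 92, 66, 43, 46, 22, 38, 65]
sift down from index 1:
  73 vs larger child 92 at index 3, swap → [92, 90, 73, 66, 43, 46, 22, 38, 65]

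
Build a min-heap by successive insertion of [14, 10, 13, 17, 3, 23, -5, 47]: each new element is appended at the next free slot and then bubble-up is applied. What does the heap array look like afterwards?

Insert 14:
  append 14 at index 0 → [14] (no swap needed)
Insert 10:
  append 10 at index 1 → [14, 10]
  10 < parent 14 at index 0, swap → [10, 14]
Insert 13:
  append 13 at index 2 → [10, 14, 13] (no swap needed)
Insert 17:
  append 17 at index 3 → [10, 14, 13, 17] (no swap needed)
Insert 3:
  append 3 at index 4 → [10, 14, 13, 17, 3]
  3 < parent 14 at index 1, swap → [10, 3, 13, 17, 14]
  3 < parent 10 at index 0, swap → [3, 10, 13, 17, 14]
Insert 23:
  append 23 at index 5 → [3, 10, 13, 17, 14, 23] (no swap needed)
Insert -5:
  append -5 at index 6 → [3, 10, 13, 17, 14, 23, -5]
  -5 < parent 13 at index 2, swap → [3, 10, -5, 17, 14, 23, 13]
  -5 < parent 3 at index 0, swap → [-5, 10, 3, 17, 14, 23, 13]
Insert 47:
  append 47 at index 7 → [-5, 10, 3, 17, 14, 23, 13, 47] (no swap needed)

[-5, 10, 3, 17, 14, 23, 13, 47]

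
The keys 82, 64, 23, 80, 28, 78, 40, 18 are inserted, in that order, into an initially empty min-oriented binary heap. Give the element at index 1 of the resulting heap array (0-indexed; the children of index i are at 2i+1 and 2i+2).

Insert 82:
  append 82 at index 0 → [82] (no swap needed)
Insert 64:
  append 64 at index 1 → [82, 64]
  64 < parent 82 at index 0, swap → [64, 82]
Insert 23:
  append 23 at index 2 → [64, 82, 23]
  23 < parent 64 at index 0, swap → [23, 82, 64]
Insert 80:
  append 80 at index 3 → [23, 82, 64, 80]
  80 < parent 82 at index 1, swap → [23, 80, 64, 82]
Insert 28:
  append 28 at index 4 → [23, 80, 64, 82, 28]
  28 < parent 80 at index 1, swap → [23, 28, 64, 82, 80]
Insert 78:
  append 78 at index 5 → [23, 28, 64, 82, 80, 78] (no swap needed)
Insert 40:
  append 40 at index 6 → [23, 28, 64, 82, 80, 78, 40]
  40 < parent 64 at index 2, swap → [23, 28, 40, 82, 80, 78, 64]
Insert 18:
  append 18 at index 7 → [23, 28, 40, 82, 80, 78, 64, 18]
  18 < parent 82 at index 3, swap → [23, 28, 40, 18, 80, 78, 64, 82]
  18 < parent 28 at index 1, swap → [23, 18, 40, 28, 80, 78, 64, 82]
  18 < parent 23 at index 0, swap → [18, 23, 40, 28, 80, 78, 64, 82]
resulting array: [18, 23, 40, 28, 80, 78, 64, 82]

23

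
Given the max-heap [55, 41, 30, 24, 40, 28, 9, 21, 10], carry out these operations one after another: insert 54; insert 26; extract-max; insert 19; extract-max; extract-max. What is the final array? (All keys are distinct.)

[40, 26, 30, 24, 19, 28, 9, 21, 10]

insert 54:
  append 54 at index 9 → [55, 41, 30, 24, 40, 28, 9, 21, 10, 54]
  54 > parent 40 at index 4, swap → [55, 41, 30, 24, 54, 28, 9, 21, 10, 40]
  54 > parent 41 at index 1, swap → [55, 54, 30, 24, 41, 28, 9, 21, 10, 40]
insert 26:
  append 26 at index 10 → [55, 54, 30, 24, 41, 28, 9, 21, 10, 40, 26] (no swap needed)
extract-max → returns 55:
  remove root 55; move last element 26 to root → [26, 54, 30, 24, 41, 28, 9, 21, 10, 40]
  26 vs larger child 54 at index 1, swap → [54, 26, 30, 24, 41, 28, 9, 21, 10, 40]
  26 vs larger child 41 at index 4, swap → [54, 41, 30, 24, 26, 28, 9, 21, 10, 40]
  26 vs only child 40 at index 9, swap → [54, 41, 30, 24, 40, 28, 9, 21, 10, 26]
insert 19:
  append 19 at index 10 → [54, 41, 30, 24, 40, 28, 9, 21, 10, 26, 19] (no swap needed)
extract-max → returns 54:
  remove root 54; move last element 19 to root → [19, 41, 30, 24, 40, 28, 9, 21, 10, 26]
  19 vs larger child 41 at index 1, swap → [41, 19, 30, 24, 40, 28, 9, 21, 10, 26]
  19 vs larger child 40 at index 4, swap → [41, 40, 30, 24, 19, 28, 9, 21, 10, 26]
  19 vs only child 26 at index 9, swap → [41, 40, 30, 24, 26, 28, 9, 21, 10, 19]
extract-max → returns 41:
  remove root 41; move last element 19 to root → [19, 40, 30, 24, 26, 28, 9, 21, 10]
  19 vs larger child 40 at index 1, swap → [40, 19, 30, 24, 26, 28, 9, 21, 10]
  19 vs larger child 26 at index 4, swap → [40, 26, 30, 24, 19, 28, 9, 21, 10]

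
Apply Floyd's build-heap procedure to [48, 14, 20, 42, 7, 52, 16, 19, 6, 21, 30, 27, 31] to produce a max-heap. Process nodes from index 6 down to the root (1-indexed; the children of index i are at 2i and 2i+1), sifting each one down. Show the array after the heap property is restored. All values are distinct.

[52, 42, 48, 19, 30, 31, 16, 14, 6, 21, 7, 27, 20]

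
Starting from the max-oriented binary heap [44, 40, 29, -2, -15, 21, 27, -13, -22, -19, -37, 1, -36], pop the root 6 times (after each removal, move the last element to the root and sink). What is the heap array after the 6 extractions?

[-2, -13, -19, -36, -15, -37, -22]

extract-max #1 returns 44:
  remove root 44; move last element -36 to root → [-36, 40, 29, -2, -15, 21, 27, -13, -22, -19, -37, 1]
  -36 vs larger child 40 at index 1, swap → [40, -36, 29, -2, -15, 21, 27, -13, -22, -19, -37, 1]
  -36 vs larger child -2 at index 3, swap → [40, -2, 29, -36, -15, 21, 27, -13, -22, -19, -37, 1]
  -36 vs larger child -13 at index 7, swap → [40, -2, 29, -13, -15, 21, 27, -36, -22, -19, -37, 1]
extract-max #2 returns 40:
  remove root 40; move last element 1 to root → [1, -2, 29, -13, -15, 21, 27, -36, -22, -19, -37]
  1 vs larger child 29 at index 2, swap → [29, -2, 1, -13, -15, 21, 27, -36, -22, -19, -37]
  1 vs larger child 27 at index 6, swap → [29, -2, 27, -13, -15, 21, 1, -36, -22, -19, -37]
extract-max #3 returns 29:
  remove root 29; move last element -37 to root → [-37, -2, 27, -13, -15, 21, 1, -36, -22, -19]
  -37 vs larger child 27 at index 2, swap → [27, -2, -37, -13, -15, 21, 1, -36, -22, -19]
  -37 vs larger child 21 at index 5, swap → [27, -2, 21, -13, -15, -37, 1, -36, -22, -19]
extract-max #4 returns 27:
  remove root 27; move last element -19 to root → [-19, -2, 21, -13, -15, -37, 1, -36, -22]
  -19 vs larger child 21 at index 2, swap → [21, -2, -19, -13, -15, -37, 1, -36, -22]
  -19 vs larger child 1 at index 6, swap → [21, -2, 1, -13, -15, -37, -19, -36, -22]
extract-max #5 returns 21:
  remove root 21; move last element -22 to root → [-22, -2, 1, -13, -15, -37, -19, -36]
  -22 vs larger child 1 at index 2, swap → [1, -2, -22, -13, -15, -37, -19, -36]
  -22 vs larger child -19 at index 6, swap → [1, -2, -19, -13, -15, -37, -22, -36]
extract-max #6 returns 1:
  remove root 1; move last element -36 to root → [-36, -2, -19, -13, -15, -37, -22]
  -36 vs larger child -2 at index 1, swap → [-2, -36, -19, -13, -15, -37, -22]
  -36 vs larger child -13 at index 3, swap → [-2, -13, -19, -36, -15, -37, -22]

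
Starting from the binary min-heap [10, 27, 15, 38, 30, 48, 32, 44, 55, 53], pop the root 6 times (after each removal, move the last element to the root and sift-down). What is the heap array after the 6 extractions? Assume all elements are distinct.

extract-min #1 returns 10:
  remove root 10; move last element 53 to root → [53, 27, 15, 38, 30, 48, 32, 44, 55]
  53 vs smaller child 15 at index 2, swap → [15, 27, 53, 38, 30, 48, 32, 44, 55]
  53 vs smaller child 32 at index 6, swap → [15, 27, 32, 38, 30, 48, 53, 44, 55]
extract-min #2 returns 15:
  remove root 15; move last element 55 to root → [55, 27, 32, 38, 30, 48, 53, 44]
  55 vs smaller child 27 at index 1, swap → [27, 55, 32, 38, 30, 48, 53, 44]
  55 vs smaller child 30 at index 4, swap → [27, 30, 32, 38, 55, 48, 53, 44]
extract-min #3 returns 27:
  remove root 27; move last element 44 to root → [44, 30, 32, 38, 55, 48, 53]
  44 vs smaller child 30 at index 1, swap → [30, 44, 32, 38, 55, 48, 53]
  44 vs smaller child 38 at index 3, swap → [30, 38, 32, 44, 55, 48, 53]
extract-min #4 returns 30:
  remove root 30; move last element 53 to root → [53, 38, 32, 44, 55, 48]
  53 vs smaller child 32 at index 2, swap → [32, 38, 53, 44, 55, 48]
  53 vs only child 48 at index 5, swap → [32, 38, 48, 44, 55, 53]
extract-min #5 returns 32:
  remove root 32; move last element 53 to root → [53, 38, 48, 44, 55]
  53 vs smaller child 38 at index 1, swap → [38, 53, 48, 44, 55]
  53 vs smaller child 44 at index 3, swap → [38, 44, 48, 53, 55]
extract-min #6 returns 38:
  remove root 38; move last element 55 to root → [55, 44, 48, 53]
  55 vs smaller child 44 at index 1, swap → [44, 55, 48, 53]
  55 vs only child 53 at index 3, swap → [44, 53, 48, 55]

[44, 53, 48, 55]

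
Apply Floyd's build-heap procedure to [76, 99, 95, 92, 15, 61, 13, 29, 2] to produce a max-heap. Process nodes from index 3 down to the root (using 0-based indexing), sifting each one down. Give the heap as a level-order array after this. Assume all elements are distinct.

[99, 92, 95, 76, 15, 61, 13, 29, 2]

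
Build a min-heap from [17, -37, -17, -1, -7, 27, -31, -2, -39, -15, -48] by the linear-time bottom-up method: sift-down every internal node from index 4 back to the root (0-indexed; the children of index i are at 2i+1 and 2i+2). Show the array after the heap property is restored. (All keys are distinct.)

sift down from index 4:
  -7 vs smaller child -48 at index 10, swap → [17, -37, -17, -1, -48, 27, -31, -2, -39, -15, -7]
sift down from index 3:
  -1 vs smaller child -39 at index 8, swap → [17, -37, -17, -39, -48, 27, -31, -2, -1, -15, -7]
sift down from index 2:
  -17 vs smaller child -31 at index 6, swap → [17, -37, -31, -39, -48, 27, -17, -2, -1, -15, -7]
sift down from index 1:
  -37 vs smaller child -48 at index 4, swap → [17, -48, -31, -39, -37, 27, -17, -2, -1, -15, -7]
sift down from index 0:
  17 vs smaller child -48 at index 1, swap → [-48, 17, -31, -39, -37, 27, -17, -2, -1, -15, -7]
  17 vs smaller child -39 at index 3, swap → [-48, -39, -31, 17, -37, 27, -17, -2, -1, -15, -7]
  17 vs smaller child -2 at index 7, swap → [-48, -39, -31, -2, -37, 27, -17, 17, -1, -15, -7]

[-48, -39, -31, -2, -37, 27, -17, 17, -1, -15, -7]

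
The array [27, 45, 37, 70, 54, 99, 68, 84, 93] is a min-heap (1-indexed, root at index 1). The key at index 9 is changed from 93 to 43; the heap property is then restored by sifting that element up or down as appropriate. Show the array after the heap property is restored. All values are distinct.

[27, 43, 37, 45, 54, 99, 68, 84, 70]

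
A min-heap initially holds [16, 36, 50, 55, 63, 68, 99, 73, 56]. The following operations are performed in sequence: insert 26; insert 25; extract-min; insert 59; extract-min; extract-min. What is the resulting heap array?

insert 26:
  append 26 at index 9 → [16, 36, 50, 55, 63, 68, 99, 73, 56, 26]
  26 < parent 63 at index 4, swap → [16, 36, 50, 55, 26, 68, 99, 73, 56, 63]
  26 < parent 36 at index 1, swap → [16, 26, 50, 55, 36, 68, 99, 73, 56, 63]
insert 25:
  append 25 at index 10 → [16, 26, 50, 55, 36, 68, 99, 73, 56, 63, 25]
  25 < parent 36 at index 4, swap → [16, 26, 50, 55, 25, 68, 99, 73, 56, 63, 36]
  25 < parent 26 at index 1, swap → [16, 25, 50, 55, 26, 68, 99, 73, 56, 63, 36]
extract-min → returns 16:
  remove root 16; move last element 36 to root → [36, 25, 50, 55, 26, 68, 99, 73, 56, 63]
  36 vs smaller child 25 at index 1, swap → [25, 36, 50, 55, 26, 68, 99, 73, 56, 63]
  36 vs smaller child 26 at index 4, swap → [25, 26, 50, 55, 36, 68, 99, 73, 56, 63]
insert 59:
  append 59 at index 10 → [25, 26, 50, 55, 36, 68, 99, 73, 56, 63, 59] (no swap needed)
extract-min → returns 25:
  remove root 25; move last element 59 to root → [59, 26, 50, 55, 36, 68, 99, 73, 56, 63]
  59 vs smaller child 26 at index 1, swap → [26, 59, 50, 55, 36, 68, 99, 73, 56, 63]
  59 vs smaller child 36 at index 4, swap → [26, 36, 50, 55, 59, 68, 99, 73, 56, 63]
extract-min → returns 26:
  remove root 26; move last element 63 to root → [63, 36, 50, 55, 59, 68, 99, 73, 56]
  63 vs smaller child 36 at index 1, swap → [36, 63, 50, 55, 59, 68, 99, 73, 56]
  63 vs smaller child 55 at index 3, swap → [36, 55, 50, 63, 59, 68, 99, 73, 56]
  63 vs smaller child 56 at index 8, swap → [36, 55, 50, 56, 59, 68, 99, 73, 63]

[36, 55, 50, 56, 59, 68, 99, 73, 63]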